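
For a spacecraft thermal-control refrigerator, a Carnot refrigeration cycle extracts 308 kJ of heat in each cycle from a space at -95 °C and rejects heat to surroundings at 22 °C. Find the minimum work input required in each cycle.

T_H = 22 °C → 22 + 273.15 = 295.15 K.
T_C = -95 °C → -95 + 273.15 = 178.15 K.
COP_R = T_C/(T_H − T_C) = 178.15/117.00 = 1.5226.
W = Q_C/COP_R = 308/1.5226 = 202.3 kJ.

W_in ≈ 202.3 kJ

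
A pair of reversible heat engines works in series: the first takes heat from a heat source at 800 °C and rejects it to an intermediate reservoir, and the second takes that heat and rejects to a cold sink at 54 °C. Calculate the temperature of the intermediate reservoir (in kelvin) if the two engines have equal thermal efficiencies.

T_H = 800 °C → 800 + 273.15 = 1073.15 K.
T_C = 54 °C → 54 + 273.15 = 327.15 K.
Equal efficiencies require 1 − T_m/T_H = 1 − T_C/T_m, i.e. T_m/T_H = T_C/T_m, so T_m = √(T_H·T_C) = √(1073.15 × 327.15) = 592.5 K.

T_m ≈ 592.5 K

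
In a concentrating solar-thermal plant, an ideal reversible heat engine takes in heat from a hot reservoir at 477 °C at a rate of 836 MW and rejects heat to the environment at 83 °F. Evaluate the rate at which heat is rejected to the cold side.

Q̇_C ≈ 336 MW

T_H = 477 °C → 477 + 273.15 = 750.15 K.
T_C = 83 °F → (83 − 32) × 5/9 = 28.33 °C = 301.48 K.
Carnot efficiency: η = 1 − T_C/T_H = 1 − 301.48/750.15 = 0.5981.
For a reversible cycle Q_C/Q_H = T_C/T_H, so Q_C = 836 × 301.48/750.15 = 336 MW.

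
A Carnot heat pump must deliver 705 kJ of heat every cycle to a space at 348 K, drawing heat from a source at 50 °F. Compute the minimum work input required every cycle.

W_in ≈ 131.4 kJ

T_C = 50 °F → (50 − 32) × 5/9 = 10.00 °C = 283.15 K.
Reversible heating COP: COP_HP = T_H/(T_H − T_C) = 348.00/64.85 = 5.3662.
W = Q_H/COP_HP = 705/5.3662 = 131.4 kJ.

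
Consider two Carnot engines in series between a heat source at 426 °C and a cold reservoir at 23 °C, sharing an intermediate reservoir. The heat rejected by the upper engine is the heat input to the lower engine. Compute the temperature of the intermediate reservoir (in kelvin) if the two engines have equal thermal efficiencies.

T_H = 426 °C → 426 + 273.15 = 699.15 K.
T_C = 23 °C → 23 + 273.15 = 296.15 K.
Equal efficiencies require 1 − T_m/T_H = 1 − T_C/T_m, i.e. T_m/T_H = T_C/T_m, so T_m = √(T_H·T_C) = √(699.15 × 296.15) = 455 K.

T_m ≈ 455 K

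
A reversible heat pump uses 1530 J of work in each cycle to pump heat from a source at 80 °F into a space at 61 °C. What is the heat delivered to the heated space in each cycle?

Q_H ≈ 14900 J

T_H = 61 °C → 61 + 273.15 = 334.15 K.
T_C = 80 °F → (80 − 32) × 5/9 = 26.67 °C = 299.82 K.
COP_HP = T_H/(T_H − T_C) = 334.15/34.33 = 9.7325.
Q_H = COP_HP · W = 9.7325 × 1530 = 14900 J.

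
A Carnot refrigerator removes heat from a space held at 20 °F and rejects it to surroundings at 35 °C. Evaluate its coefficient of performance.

COP_R ≈ 6.40

T_H = 35 °C → 35 + 273.15 = 308.15 K.
T_C = 20 °F → (20 − 32) × 5/9 = -6.67 °C = 266.48 K.
For a reversible refrigerator, COP_R = T_C/(T_H − T_C) = 266.48/(308.15 − 266.48) = 6.40.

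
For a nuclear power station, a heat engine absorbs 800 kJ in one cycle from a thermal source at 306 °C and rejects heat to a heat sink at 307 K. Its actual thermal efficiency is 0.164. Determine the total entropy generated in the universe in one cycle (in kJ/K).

T_H = 306 °C → 306 + 273.15 = 579.15 K.
W = η·Q_H = 0.164 × 800 = 131.2 kJ, so Q_C = Q_H − W = 668.8 kJ.
Reservoir entropy changes: ΔS_H = −Q_H/T_H = −800/579.15 = -1.381 kJ/K and ΔS_C = +Q_C/T_C = 668.8/307.00 = 2.179 kJ/K.
ΔS_univ = −Q_H/T_H + Q_C/T_C = 0.7972 kJ/K (> 0, since η = 0.164 < η_Carnot = 0.470).

ΔS_univ ≈ 0.7972 kJ/K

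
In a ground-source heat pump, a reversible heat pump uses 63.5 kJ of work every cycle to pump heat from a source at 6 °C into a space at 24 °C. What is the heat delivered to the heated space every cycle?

Q_H ≈ 1048 kJ

T_H = 24 °C → 24 + 273.15 = 297.15 K.
T_C = 6 °C → 6 + 273.15 = 279.15 K.
COP_HP = T_H/(T_H − T_C) = 297.15/18.00 = 16.5083.
Q_H = COP_HP · W = 16.5083 × 63.5 = 1048 kJ.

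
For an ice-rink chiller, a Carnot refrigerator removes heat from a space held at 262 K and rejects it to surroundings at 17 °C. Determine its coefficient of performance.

T_H = 17 °C → 17 + 273.15 = 290.15 K.
For a reversible refrigerator, COP_R = T_C/(T_H − T_C) = 262.00/(290.15 − 262.00) = 9.31.

COP_R ≈ 9.31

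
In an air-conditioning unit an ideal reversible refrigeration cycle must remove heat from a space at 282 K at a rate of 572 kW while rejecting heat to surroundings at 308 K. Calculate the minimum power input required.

Ẇ_in ≈ 52.7 kW

The reversible coefficient of performance is COP_R = T_C/(T_H − T_C) = 282.00/26.00 = 10.8462.
W = Q_C/COP_R = 572/10.8462 = 52.7 kW.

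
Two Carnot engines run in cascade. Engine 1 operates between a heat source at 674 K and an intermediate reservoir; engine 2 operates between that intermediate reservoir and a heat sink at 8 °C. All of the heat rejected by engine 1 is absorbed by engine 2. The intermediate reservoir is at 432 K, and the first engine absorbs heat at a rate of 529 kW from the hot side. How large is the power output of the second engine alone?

T_C = 8 °C → 8 + 273.15 = 281.15 K.
Heat entering the second stage: Q_m = Q_H·(T_m/T_H) = 529 × 432.00/674.00 = 339 kW.
Second-stage efficiency η₂ = 1 − T_C/T_m = 1 − 281.15/432.00 = 0.3492, so W₂ = η₂·Q_m = 118 kW.

Ẇ₂ ≈ 118 kW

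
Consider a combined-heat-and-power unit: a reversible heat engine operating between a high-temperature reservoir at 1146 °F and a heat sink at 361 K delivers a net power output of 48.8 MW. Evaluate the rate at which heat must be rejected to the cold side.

Q̇_C ≈ 33.17 MW

T_H = 1146 °F → (1146 − 32) × 5/9 = 618.89 °C = 892.04 K.
η_rev = 1 − T_C/T_H = 1 − 361.00/892.04 = 0.5953.
Since Q_C/Q_H = T_C/T_H and Q_H = W/η, Q_C = W·T_C/(T_H − T_C) = 48.8 × 361.00/531.04 = 33.17 MW.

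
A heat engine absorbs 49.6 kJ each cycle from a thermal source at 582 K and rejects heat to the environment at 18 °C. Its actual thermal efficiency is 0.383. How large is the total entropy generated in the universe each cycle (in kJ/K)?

T_C = 18 °C → 18 + 273.15 = 291.15 K.
W = η·Q_H = 0.383 × 49.6 = 19.00 kJ, so Q_C = Q_H − W = 30.60 kJ.
The hot reservoir loses entropy Q_H/T_H = 49.6/582.00 = 0.08522 kJ/K; the cold reservoir gains Q_C/T_C = 30.60/291.15 = 0.1051 kJ/K.
ΔS_univ = −Q_H/T_H + Q_C/T_C = 0.0199 kJ/K (> 0, since η = 0.383 < η_Carnot = 0.500).

ΔS_univ ≈ 0.0199 kJ/K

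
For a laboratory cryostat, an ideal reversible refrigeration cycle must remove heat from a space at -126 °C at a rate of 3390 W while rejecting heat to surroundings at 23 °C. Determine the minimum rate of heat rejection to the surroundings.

T_H = 23 °C → 23 + 273.15 = 296.15 K.
T_C = -126 °C → -126 + 273.15 = 147.15 K.
For a reversible cycle Q_H/Q_C = T_H/T_C, so Q_H = Q_C·T_H/T_C = 3390 × 296.15/147.15 = 6820 W.

Q̇_H ≈ 6820 W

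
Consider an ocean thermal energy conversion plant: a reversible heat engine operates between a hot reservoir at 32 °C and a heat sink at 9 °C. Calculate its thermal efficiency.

η ≈ 0.07537

T_H = 32 °C → 32 + 273.15 = 305.15 K.
T_C = 9 °C → 9 + 273.15 = 282.15 K.
Carnot efficiency: η = 1 − T_C/T_H = 1 − 282.15/305.15 = 0.07537.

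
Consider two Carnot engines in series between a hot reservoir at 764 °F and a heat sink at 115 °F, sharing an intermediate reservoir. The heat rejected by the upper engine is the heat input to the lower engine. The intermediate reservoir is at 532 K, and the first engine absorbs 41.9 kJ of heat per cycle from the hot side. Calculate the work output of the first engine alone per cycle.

W₁ ≈ 9.11 kJ

T_H = 764 °F → (764 − 32) × 5/9 = 406.67 °C = 679.82 K.
T_C = 115 °F → (115 − 32) × 5/9 = 46.11 °C = 319.26 K.
First-stage efficiency η₁ = 1 − T_m/T_H = 1 − 532.00/679.82 = 0.2174.
W₁ = η₁·Q_H = 0.2174 × 41.9 = 9.11 kJ.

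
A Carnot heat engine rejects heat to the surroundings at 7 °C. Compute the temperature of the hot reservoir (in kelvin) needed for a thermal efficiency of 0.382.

T_H ≈ 453 K

T_C = 7 °C → 7 + 273.15 = 280.15 K.
From η = 1 − T_C/T_H, solving for T_H gives T_H = T_C/(1 − η) = 280.15/(1 − 0.382) = 453 K.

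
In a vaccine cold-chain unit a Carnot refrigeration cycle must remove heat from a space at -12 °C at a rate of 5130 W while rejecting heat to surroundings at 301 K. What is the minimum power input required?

Ẇ_in ≈ 782.8 W

T_C = -12 °C → -12 + 273.15 = 261.15 K.
COP_R = T_C/(T_H − T_C) = 261.15/39.85 = 6.5533.
W = Q_C/COP_R = 5130/6.5533 = 782.8 W.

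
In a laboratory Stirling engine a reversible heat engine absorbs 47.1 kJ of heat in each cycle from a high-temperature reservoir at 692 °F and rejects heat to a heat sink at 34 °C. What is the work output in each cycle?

W ≈ 24.49 kJ

T_H = 692 °F → (692 − 32) × 5/9 = 366.67 °C = 639.82 K.
T_C = 34 °C → 34 + 273.15 = 307.15 K.
Since the cycle is reversible, η = 1 − T_C/T_H = 1 − 307.15/639.82 = 0.5199.
W = η·Q_H = 0.5199 × 47.1 = 24.49 kJ.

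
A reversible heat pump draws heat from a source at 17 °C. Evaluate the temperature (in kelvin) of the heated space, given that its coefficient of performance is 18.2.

T_H ≈ 307 K

T_C = 17 °C → 17 + 273.15 = 290.15 K.
COP_HP = T_H/(T_H − T_C) ⇒ T_H = T_C·COP_HP/(COP_HP − 1) = 290.15 × 18.2/(18.2 − 1) = 307 K.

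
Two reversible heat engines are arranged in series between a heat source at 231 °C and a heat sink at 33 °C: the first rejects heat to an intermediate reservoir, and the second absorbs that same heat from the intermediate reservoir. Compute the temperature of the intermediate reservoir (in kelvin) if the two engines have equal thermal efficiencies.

T_m ≈ 393 K

T_H = 231 °C → 231 + 273.15 = 504.15 K.
T_C = 33 °C → 33 + 273.15 = 306.15 K.
Equal efficiencies require 1 − T_m/T_H = 1 − T_C/T_m, i.e. T_m/T_H = T_C/T_m, so T_m = √(T_H·T_C) = √(504.15 × 306.15) = 393 K.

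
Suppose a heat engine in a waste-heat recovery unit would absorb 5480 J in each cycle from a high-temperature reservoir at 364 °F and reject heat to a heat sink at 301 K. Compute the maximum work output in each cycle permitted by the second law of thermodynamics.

W_max ≈ 1880 J

T_H = 364 °F → (364 − 32) × 5/9 = 184.44 °C = 457.59 K.
No engine can exceed the Carnot limit: η_max = 1 − T_C/T_H = 1 − 301.00/457.59 = 0.3422.
W_max = η_max · Q_H = 0.3422 × 5480 = 1880 J.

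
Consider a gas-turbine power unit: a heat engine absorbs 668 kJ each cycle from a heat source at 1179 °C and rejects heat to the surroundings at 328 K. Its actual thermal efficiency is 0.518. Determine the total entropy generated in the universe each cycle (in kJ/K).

ΔS_univ ≈ 0.5216 kJ/K

T_H = 1179 °C → 1179 + 273.15 = 1452.15 K.
W = η·Q_H = 0.518 × 668 = 346.0 kJ, so Q_C = Q_H − W = 322.0 kJ.
The hot reservoir loses entropy Q_H/T_H = 668/1452.15 = 0.4600 kJ/K; the cold reservoir gains Q_C/T_C = 322.0/328.00 = 0.9816 kJ/K.
ΔS_univ = −Q_H/T_H + Q_C/T_C = 0.5216 kJ/K (> 0, since η = 0.518 < η_Carnot = 0.774).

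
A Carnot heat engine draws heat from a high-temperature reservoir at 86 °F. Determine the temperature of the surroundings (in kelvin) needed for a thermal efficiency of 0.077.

T_H = 86 °F → (86 − 32) × 5/9 = 30.00 °C = 303.15 K.
From η = 1 − T_C/T_H, T_C = T_H·(1 − η) = 303.15 × (1 − 0.077) = 279.8 K.

T_C ≈ 279.8 K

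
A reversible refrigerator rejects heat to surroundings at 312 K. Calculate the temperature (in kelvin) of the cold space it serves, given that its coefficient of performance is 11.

COP_R = T_C/(T_H − T_C) ⇒ T_C = T_H·COP_R/(1 + COP_R) = 312.00 × 11/(1 + 11) = 286 K.

T_C ≈ 286 K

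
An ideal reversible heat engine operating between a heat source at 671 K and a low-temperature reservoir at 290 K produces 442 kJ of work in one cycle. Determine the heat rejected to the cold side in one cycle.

Q_C ≈ 336 kJ

The Carnot efficiency is η = 1 − T_C/T_H = 1 − 290.00/671.00 = 0.5678.
Since Q_C/Q_H = T_C/T_H and Q_H = W/η, Q_C = W·T_C/(T_H − T_C) = 442 × 290.00/381.00 = 336 kJ.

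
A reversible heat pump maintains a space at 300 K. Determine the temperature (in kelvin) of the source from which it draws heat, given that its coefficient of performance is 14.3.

COP_HP = T_H/(T_H − T_C) ⇒ T_C = T_H·(COP_HP − 1)/COP_HP = 300.00 × (14.3 − 1)/14.3 = 279 K.

T_C ≈ 279 K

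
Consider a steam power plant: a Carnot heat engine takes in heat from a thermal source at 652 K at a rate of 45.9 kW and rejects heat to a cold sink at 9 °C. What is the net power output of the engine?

Ẇ ≈ 26.0 kW

T_C = 9 °C → 9 + 273.15 = 282.15 K.
Carnot efficiency: η = 1 − T_C/T_H = 1 − 282.15/652.00 = 0.5673.
W = η·Q_H = 0.5673 × 45.9 = 26.0 kW.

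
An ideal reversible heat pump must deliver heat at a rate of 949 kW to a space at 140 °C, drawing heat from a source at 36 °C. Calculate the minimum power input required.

T_H = 140 °C → 140 + 273.15 = 413.15 K.
T_C = 36 °C → 36 + 273.15 = 309.15 K.
Reversible heating COP: COP_HP = T_H/(T_H − T_C) = 413.15/104.00 = 3.9726.
W = Q_H/COP_HP = 949/3.9726 = 238.9 kW.

Ẇ_in ≈ 238.9 kW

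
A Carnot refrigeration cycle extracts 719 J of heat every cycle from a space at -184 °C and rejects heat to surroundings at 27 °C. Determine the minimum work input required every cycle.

T_H = 27 °C → 27 + 273.15 = 300.15 K.
T_C = -184 °C → -184 + 273.15 = 89.15 K.
The reversible coefficient of performance is COP_R = T_C/(T_H − T_C) = 89.15/211.00 = 0.4225.
W = Q_C/COP_R = 719/0.4225 = 1702 J.

W_in ≈ 1702 J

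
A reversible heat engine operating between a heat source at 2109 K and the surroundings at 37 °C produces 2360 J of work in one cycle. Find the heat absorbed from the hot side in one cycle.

Q_H ≈ 2770 J

T_C = 37 °C → 37 + 273.15 = 310.15 K.
Since the cycle is reversible, η = 1 − T_C/T_H = 1 − 310.15/2109.00 = 0.8529.
Q_H = W/η = 2360/0.8529 = 2770 J.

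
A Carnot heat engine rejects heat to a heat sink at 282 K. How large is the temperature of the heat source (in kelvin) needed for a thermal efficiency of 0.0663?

From η = 1 − T_C/T_H, solving for T_H gives T_H = T_C/(1 − η) = 282.00/(1 − 0.0663) = 302 K.

T_H ≈ 302 K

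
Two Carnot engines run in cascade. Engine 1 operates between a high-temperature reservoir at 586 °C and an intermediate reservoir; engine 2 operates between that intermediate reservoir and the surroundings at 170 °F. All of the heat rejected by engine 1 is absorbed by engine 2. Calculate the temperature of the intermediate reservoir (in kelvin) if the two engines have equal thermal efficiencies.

T_H = 586 °C → 586 + 273.15 = 859.15 K.
T_C = 170 °F → (170 − 32) × 5/9 = 76.67 °C = 349.82 K.
Equal efficiencies require 1 − T_m/T_H = 1 − T_C/T_m, i.e. T_m/T_H = T_C/T_m, so T_m = √(T_H·T_C) = √(859.15 × 349.82) = 548 K.

T_m ≈ 548 K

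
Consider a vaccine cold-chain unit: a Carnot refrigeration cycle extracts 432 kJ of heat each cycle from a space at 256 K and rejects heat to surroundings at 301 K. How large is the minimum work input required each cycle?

W_in ≈ 75.9 kJ

The reversible coefficient of performance is COP_R = T_C/(T_H − T_C) = 256.00/45.00 = 5.6889.
W = Q_C/COP_R = 432/5.6889 = 75.9 kJ.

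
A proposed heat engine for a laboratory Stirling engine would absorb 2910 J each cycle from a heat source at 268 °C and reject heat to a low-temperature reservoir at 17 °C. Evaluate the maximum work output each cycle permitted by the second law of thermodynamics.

T_H = 268 °C → 268 + 273.15 = 541.15 K.
T_C = 17 °C → 17 + 273.15 = 290.15 K.
The second-law ceiling is the Carnot efficiency, η_max = 1 − T_C/T_H = 1 − 290.15/541.15 = 0.4638.
W_max = η_max · Q_H = 0.4638 × 2910 = 1350 J.

W_max ≈ 1350 J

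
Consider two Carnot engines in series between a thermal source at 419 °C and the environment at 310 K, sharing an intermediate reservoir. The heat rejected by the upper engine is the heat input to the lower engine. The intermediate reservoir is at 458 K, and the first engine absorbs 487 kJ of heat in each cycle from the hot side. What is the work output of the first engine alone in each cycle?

T_H = 419 °C → 419 + 273.15 = 692.15 K.
First-stage efficiency η₁ = 1 − T_m/T_H = 1 − 458.00/692.15 = 0.3383.
W₁ = η₁·Q_H = 0.3383 × 487 = 165 kJ.

W₁ ≈ 165 kJ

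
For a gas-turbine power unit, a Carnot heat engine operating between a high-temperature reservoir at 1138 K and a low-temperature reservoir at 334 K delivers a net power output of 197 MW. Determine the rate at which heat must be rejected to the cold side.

Q̇_C ≈ 81.8 MW

η_rev = 1 − T_C/T_H = 1 − 334.00/1138.00 = 0.7065.
Since Q_C/Q_H = T_C/T_H and Q_H = W/η, Q_C = W·T_C/(T_H − T_C) = 197 × 334.00/804.00 = 81.8 MW.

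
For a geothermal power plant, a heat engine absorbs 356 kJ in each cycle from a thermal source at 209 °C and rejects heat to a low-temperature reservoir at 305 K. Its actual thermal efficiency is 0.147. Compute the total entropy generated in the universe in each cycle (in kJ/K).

ΔS_univ ≈ 0.2573 kJ/K

T_H = 209 °C → 209 + 273.15 = 482.15 K.
W = η·Q_H = 0.147 × 356 = 52.33 kJ, so Q_C = Q_H − W = 303.7 kJ.
Entropy balance on the reservoirs: −Q_H/T_H = -0.7384 kJ/K, +Q_C/T_C = 0.9956 kJ/K.
ΔS_univ = −Q_H/T_H + Q_C/T_C = 0.2573 kJ/K (> 0, since η = 0.147 < η_Carnot = 0.367).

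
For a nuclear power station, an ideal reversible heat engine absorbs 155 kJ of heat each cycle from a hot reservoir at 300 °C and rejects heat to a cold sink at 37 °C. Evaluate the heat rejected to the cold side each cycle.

Q_C ≈ 83.9 kJ

T_H = 300 °C → 300 + 273.15 = 573.15 K.
T_C = 37 °C → 37 + 273.15 = 310.15 K.
Carnot efficiency: η = 1 − T_C/T_H = 1 − 310.15/573.15 = 0.4589.
For a reversible cycle Q_C/Q_H = T_C/T_H, so Q_C = 155 × 310.15/573.15 = 83.9 kJ.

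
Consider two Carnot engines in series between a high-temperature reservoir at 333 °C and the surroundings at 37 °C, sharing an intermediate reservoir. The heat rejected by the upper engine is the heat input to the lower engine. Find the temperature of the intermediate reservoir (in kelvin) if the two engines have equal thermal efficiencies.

T_m ≈ 434 K

T_H = 333 °C → 333 + 273.15 = 606.15 K.
T_C = 37 °C → 37 + 273.15 = 310.15 K.
Equal efficiencies require 1 − T_m/T_H = 1 − T_C/T_m, i.e. T_m/T_H = T_C/T_m, so T_m = √(T_H·T_C) = √(606.15 × 310.15) = 434 K.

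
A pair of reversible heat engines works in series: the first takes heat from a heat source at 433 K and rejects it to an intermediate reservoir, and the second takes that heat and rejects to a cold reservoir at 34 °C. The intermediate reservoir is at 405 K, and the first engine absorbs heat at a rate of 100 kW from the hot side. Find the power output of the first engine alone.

T_C = 34 °C → 34 + 273.15 = 307.15 K.
First-stage efficiency η₁ = 1 − T_m/T_H = 1 − 405.00/433.00 = 0.0647.
W₁ = η₁·Q_H = 0.0647 × 100 = 6.467 kW.

Ẇ₁ ≈ 6.467 kW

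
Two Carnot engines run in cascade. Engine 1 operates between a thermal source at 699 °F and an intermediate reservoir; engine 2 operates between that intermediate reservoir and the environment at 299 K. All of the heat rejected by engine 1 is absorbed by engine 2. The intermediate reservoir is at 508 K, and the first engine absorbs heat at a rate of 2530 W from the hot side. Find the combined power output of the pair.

Ẇ_total ≈ 1355 W

T_H = 699 °F → (699 − 32) × 5/9 = 370.56 °C = 643.71 K.
Two reversible stages in series are equivalent to a single Carnot engine between T_H and T_C, so η_total = 1 − T_C/T_H = 1 − 299.00/643.71 = 0.5355.
W_total = η_total · Q_H = 0.5355 × 2530 = 1355 W.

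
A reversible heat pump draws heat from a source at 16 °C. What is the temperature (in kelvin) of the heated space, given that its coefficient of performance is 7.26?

T_C = 16 °C → 16 + 273.15 = 289.15 K.
COP_HP = T_H/(T_H − T_C) ⇒ T_H = T_C·COP_HP/(COP_HP − 1) = 289.15 × 7.26/(7.26 − 1) = 335 K.

T_H ≈ 335 K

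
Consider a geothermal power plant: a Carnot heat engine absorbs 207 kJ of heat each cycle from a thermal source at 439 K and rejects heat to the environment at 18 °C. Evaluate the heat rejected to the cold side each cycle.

Q_C ≈ 137 kJ

T_C = 18 °C → 18 + 273.15 = 291.15 K.
η_rev = 1 − T_C/T_H = 1 − 291.15/439.00 = 0.3368.
For a reversible cycle Q_C/Q_H = T_C/T_H, so Q_C = 207 × 291.15/439.00 = 137 kJ.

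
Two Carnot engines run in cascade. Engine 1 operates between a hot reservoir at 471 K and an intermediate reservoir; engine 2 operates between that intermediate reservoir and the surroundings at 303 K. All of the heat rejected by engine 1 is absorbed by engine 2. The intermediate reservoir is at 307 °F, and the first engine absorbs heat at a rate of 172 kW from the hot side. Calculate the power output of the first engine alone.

T_m = 307 °F → (307 − 32) × 5/9 = 152.78 °C = 425.93 K.
First-stage efficiency η₁ = 1 − T_m/T_H = 1 − 425.93/471.00 = 0.0957.
W₁ = η₁·Q_H = 0.0957 × 172 = 16.46 kW.

Ẇ₁ ≈ 16.46 kW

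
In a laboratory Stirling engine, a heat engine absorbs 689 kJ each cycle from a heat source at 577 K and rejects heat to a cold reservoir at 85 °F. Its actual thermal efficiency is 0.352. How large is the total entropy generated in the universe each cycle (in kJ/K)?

T_C = 85 °F → (85 − 32) × 5/9 = 29.44 °C = 302.59 K.
W = η·Q_H = 0.352 × 689 = 242.5 kJ, so Q_C = Q_H − W = 446.5 kJ.
Entropy balance on the reservoirs: −Q_H/T_H = -1.194 kJ/K, +Q_C/T_C = 1.475 kJ/K.
ΔS_univ = −Q_H/T_H + Q_C/T_C = 0.281 kJ/K (> 0, since η = 0.352 < η_Carnot = 0.476).

ΔS_univ ≈ 0.281 kJ/K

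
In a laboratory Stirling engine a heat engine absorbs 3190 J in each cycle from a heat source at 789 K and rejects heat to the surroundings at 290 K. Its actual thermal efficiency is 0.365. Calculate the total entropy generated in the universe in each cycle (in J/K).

W = η·Q_H = 0.365 × 3190 = 1164 J, so Q_C = Q_H − W = 2026 J.
The hot reservoir loses entropy Q_H/T_H = 3190/789.00 = 4.043 J/K; the cold reservoir gains Q_C/T_C = 2026/290.00 = 6.985 J/K.
ΔS_univ = −Q_H/T_H + Q_C/T_C = 2.942 J/K (> 0, since η = 0.365 < η_Carnot = 0.632).

ΔS_univ ≈ 2.942 J/K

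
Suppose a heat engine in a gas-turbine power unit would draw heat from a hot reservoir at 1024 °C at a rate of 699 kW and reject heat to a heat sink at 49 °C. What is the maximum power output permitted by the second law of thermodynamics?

Ẇ_max ≈ 525 kW

T_H = 1024 °C → 1024 + 273.15 = 1297.15 K.
T_C = 49 °C → 49 + 273.15 = 322.15 K.
The second-law ceiling is the Carnot efficiency, η_max = 1 − T_C/T_H = 1 − 322.15/1297.15 = 0.7516.
W_max = η_max · Q_H = 0.7516 × 699 = 525 kW.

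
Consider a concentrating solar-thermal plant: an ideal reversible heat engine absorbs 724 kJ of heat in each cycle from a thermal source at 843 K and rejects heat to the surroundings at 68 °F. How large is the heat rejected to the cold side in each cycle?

T_C = 68 °F → (68 − 32) × 5/9 = 20.00 °C = 293.15 K.
The Carnot efficiency is η = 1 − T_C/T_H = 1 − 293.15/843.00 = 0.6523.
For a reversible cycle Q_C/Q_H = T_C/T_H, so Q_C = 724 × 293.15/843.00 = 251.8 kJ.

Q_C ≈ 251.8 kJ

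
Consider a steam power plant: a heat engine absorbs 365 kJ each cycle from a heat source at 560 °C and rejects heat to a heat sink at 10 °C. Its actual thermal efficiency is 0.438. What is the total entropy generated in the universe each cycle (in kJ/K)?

ΔS_univ ≈ 0.286 kJ/K

T_H = 560 °C → 560 + 273.15 = 833.15 K.
T_C = 10 °C → 10 + 273.15 = 283.15 K.
W = η·Q_H = 0.438 × 365 = 159.9 kJ, so Q_C = Q_H − W = 205.1 kJ.
Reservoir entropy changes: ΔS_H = −Q_H/T_H = −365/833.15 = -0.4381 kJ/K and ΔS_C = +Q_C/T_C = 205.1/283.15 = 0.7245 kJ/K.
ΔS_univ = −Q_H/T_H + Q_C/T_C = 0.286 kJ/K (> 0, since η = 0.438 < η_Carnot = 0.660).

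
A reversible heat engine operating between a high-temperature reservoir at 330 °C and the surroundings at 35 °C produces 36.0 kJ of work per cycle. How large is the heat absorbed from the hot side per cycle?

Q_H ≈ 73.60 kJ

T_H = 330 °C → 330 + 273.15 = 603.15 K.
T_C = 35 °C → 35 + 273.15 = 308.15 K.
Since the cycle is reversible, η = 1 − T_C/T_H = 1 − 308.15/603.15 = 0.4891.
Q_H = W/η = 36.0/0.4891 = 73.60 kJ.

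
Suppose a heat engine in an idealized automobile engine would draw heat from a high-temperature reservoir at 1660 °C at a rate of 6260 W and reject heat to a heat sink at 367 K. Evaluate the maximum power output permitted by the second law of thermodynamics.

Ẇ_max ≈ 5070 W

T_H = 1660 °C → 1660 + 273.15 = 1933.15 K.
The second-law ceiling is the Carnot efficiency, η_max = 1 − T_C/T_H = 1 − 367.00/1933.15 = 0.8102.
W_max = η_max · Q_H = 0.8102 × 6260 = 5070 W.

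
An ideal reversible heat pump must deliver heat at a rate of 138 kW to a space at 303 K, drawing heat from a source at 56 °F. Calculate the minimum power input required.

T_C = 56 °F → (56 − 32) × 5/9 = 13.33 °C = 286.48 K.
The Carnot heat-pump COP is COP_HP = T_H/(T_H − T_C) = 303.00/16.52 = 18.3451.
W = Q_H/COP_HP = 138/18.3451 = 7.52 kW.

Ẇ_in ≈ 7.52 kW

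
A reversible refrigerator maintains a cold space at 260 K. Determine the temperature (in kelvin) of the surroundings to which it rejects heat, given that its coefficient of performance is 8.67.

COP_R = T_C/(T_H − T_C) ⇒ T_H = T_C·(1 + 1/COP_R) = 260.00 × (1 + 1/8.67) = 290 K.

T_H ≈ 290 K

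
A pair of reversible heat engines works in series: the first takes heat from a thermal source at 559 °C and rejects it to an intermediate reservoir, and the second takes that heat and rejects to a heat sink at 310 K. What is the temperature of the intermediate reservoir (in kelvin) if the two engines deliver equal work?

T_H = 559 °C → 559 + 273.15 = 832.15 K.
For reversible stages Q_m = Q_H·(T_m/T_H). Setting W₁ = Q_H(1 − T_m/T_H) equal to W₂ = Q_m(1 − T_C/T_m) = Q_H·(T_m − T_C)/T_H gives T_H − T_m = T_m − T_C, so T_m = (T_H + T_C)/2 = (832.15 + 310.00)/2 = 571 K.

T_m ≈ 571 K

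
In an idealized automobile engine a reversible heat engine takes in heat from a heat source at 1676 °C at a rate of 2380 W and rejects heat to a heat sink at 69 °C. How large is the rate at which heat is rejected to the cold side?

T_H = 1676 °C → 1676 + 273.15 = 1949.15 K.
T_C = 69 °C → 69 + 273.15 = 342.15 K.
Carnot efficiency: η = 1 − T_C/T_H = 1 − 342.15/1949.15 = 0.8245.
For a reversible cycle Q_C/Q_H = T_C/T_H, so Q_C = 2380 × 342.15/1949.15 = 418 W.

Q̇_C ≈ 418 W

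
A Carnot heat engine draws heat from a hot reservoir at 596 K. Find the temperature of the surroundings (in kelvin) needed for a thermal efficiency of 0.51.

T_C ≈ 292 K

From η = 1 − T_C/T_H, T_C = T_H·(1 − η) = 596.00 × (1 − 0.51) = 292 K.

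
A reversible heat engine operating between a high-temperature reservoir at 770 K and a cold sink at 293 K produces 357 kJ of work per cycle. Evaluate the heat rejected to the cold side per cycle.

η_rev = 1 − T_C/T_H = 1 − 293.00/770.00 = 0.6195.
Since Q_C/Q_H = T_C/T_H and Q_H = W/η, Q_C = W·T_C/(T_H − T_C) = 357 × 293.00/477.00 = 219 kJ.

Q_C ≈ 219 kJ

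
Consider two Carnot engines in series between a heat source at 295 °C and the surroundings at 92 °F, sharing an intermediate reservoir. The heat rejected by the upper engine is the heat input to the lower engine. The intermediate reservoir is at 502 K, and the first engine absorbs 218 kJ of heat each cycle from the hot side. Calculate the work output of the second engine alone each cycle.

T_H = 295 °C → 295 + 273.15 = 568.15 K.
T_C = 92 °F → (92 − 32) × 5/9 = 33.33 °C = 306.48 K.
Heat entering the second stage: Q_m = Q_H·(T_m/T_H) = 218 × 502.00/568.15 = 193 kJ.
Second-stage efficiency η₂ = 1 − T_C/T_m = 1 − 306.48/502.00 = 0.3895, so W₂ = η₂·Q_m = 75.0 kJ.

W₂ ≈ 75.0 kJ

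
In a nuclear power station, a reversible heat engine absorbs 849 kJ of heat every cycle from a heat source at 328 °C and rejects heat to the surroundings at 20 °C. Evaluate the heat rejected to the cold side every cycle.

T_H = 328 °C → 328 + 273.15 = 601.15 K.
T_C = 20 °C → 20 + 273.15 = 293.15 K.
Carnot efficiency: η = 1 − T_C/T_H = 1 − 293.15/601.15 = 0.5124.
For a reversible cycle Q_C/Q_H = T_C/T_H, so Q_C = 849 × 293.15/601.15 = 414 kJ.

Q_C ≈ 414 kJ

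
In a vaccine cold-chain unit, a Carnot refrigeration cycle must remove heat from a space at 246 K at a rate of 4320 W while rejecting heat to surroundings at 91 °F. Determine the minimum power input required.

Ẇ_in ≈ 1052 W

T_H = 91 °F → (91 − 32) × 5/9 = 32.78 °C = 305.93 K.
Carnot COP: COP_R = T_C/(T_H − T_C) = 246.00/59.93 = 4.1049.
W = Q_C/COP_R = 4320/4.1049 = 1052 W.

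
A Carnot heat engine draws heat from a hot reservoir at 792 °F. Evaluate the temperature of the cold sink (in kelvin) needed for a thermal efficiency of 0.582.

T_C ≈ 291 K

T_H = 792 °F → (792 − 32) × 5/9 = 422.22 °C = 695.37 K.
From η = 1 − T_C/T_H, T_C = T_H·(1 − η) = 695.37 × (1 − 0.582) = 291 K.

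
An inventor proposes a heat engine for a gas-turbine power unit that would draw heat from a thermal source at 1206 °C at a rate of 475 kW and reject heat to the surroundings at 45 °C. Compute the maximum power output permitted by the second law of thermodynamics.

T_H = 1206 °C → 1206 + 273.15 = 1479.15 K.
T_C = 45 °C → 45 + 273.15 = 318.15 K.
By the Carnot theorem, η_max = 1 − T_C/T_H = 1 − 318.15/1479.15 = 0.7849.
W_max = η_max · Q_H = 0.7849 × 475 = 373 kW.

Ẇ_max ≈ 373 kW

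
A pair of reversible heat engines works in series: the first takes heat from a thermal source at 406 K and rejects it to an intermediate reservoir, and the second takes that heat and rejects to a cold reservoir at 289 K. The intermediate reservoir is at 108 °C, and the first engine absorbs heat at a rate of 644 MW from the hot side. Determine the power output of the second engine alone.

Ẇ₂ ≈ 146.2 MW

T_m = 108 °C → 108 + 273.15 = 381.15 K.
Heat entering the second stage: Q_m = Q_H·(T_m/T_H) = 644 × 381.15/406.00 = 604.6 MW.
Second-stage efficiency η₂ = 1 − T_C/T_m = 1 − 289.00/381.15 = 0.2418, so W₂ = η₂·Q_m = 146.2 MW.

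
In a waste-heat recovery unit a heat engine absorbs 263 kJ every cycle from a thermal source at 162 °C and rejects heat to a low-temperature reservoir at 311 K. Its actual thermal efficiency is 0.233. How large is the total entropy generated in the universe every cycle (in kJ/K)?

T_H = 162 °C → 162 + 273.15 = 435.15 K.
W = η·Q_H = 0.233 × 263 = 61.28 kJ, so Q_C = Q_H − W = 201.7 kJ.
Reservoir entropy changes: ΔS_H = −Q_H/T_H = −263/435.15 = -0.6044 kJ/K and ΔS_C = +Q_C/T_C = 201.7/311.00 = 0.6486 kJ/K.
ΔS_univ = −Q_H/T_H + Q_C/T_C = 0.04423 kJ/K (> 0, since η = 0.233 < η_Carnot = 0.285).

ΔS_univ ≈ 0.04423 kJ/K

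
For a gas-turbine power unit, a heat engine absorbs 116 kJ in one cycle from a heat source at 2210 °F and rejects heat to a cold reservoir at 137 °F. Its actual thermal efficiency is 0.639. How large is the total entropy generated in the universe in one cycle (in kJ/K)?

T_H = 2210 °F → (2210 − 32) × 5/9 = 1210.00 °C = 1483.15 K.
T_C = 137 °F → (137 − 32) × 5/9 = 58.33 °C = 331.48 K.
W = η·Q_H = 0.639 × 116 = 74.12 kJ, so Q_C = Q_H − W = 41.88 kJ.
The hot reservoir loses entropy Q_H/T_H = 116/1483.15 = 0.07821 kJ/K; the cold reservoir gains Q_C/T_C = 41.88/331.48 = 0.1263 kJ/K.
ΔS_univ = −Q_H/T_H + Q_C/T_C = 0.0481 kJ/K (> 0, since η = 0.639 < η_Carnot = 0.777).

ΔS_univ ≈ 0.0481 kJ/K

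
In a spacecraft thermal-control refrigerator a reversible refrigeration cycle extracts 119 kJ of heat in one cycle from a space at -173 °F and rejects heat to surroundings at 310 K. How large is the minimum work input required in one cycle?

W_in ≈ 113 kJ

T_C = -173 °F → (-173 − 32) × 5/9 = -113.89 °C = 159.26 K.
Carnot COP: COP_R = T_C/(T_H − T_C) = 159.26/150.74 = 1.0565.
W = Q_C/COP_R = 119/1.0565 = 113 kJ.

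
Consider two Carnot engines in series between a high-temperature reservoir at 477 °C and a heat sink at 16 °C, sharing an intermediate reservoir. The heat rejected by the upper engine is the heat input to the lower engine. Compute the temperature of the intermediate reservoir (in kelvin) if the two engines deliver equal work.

T_H = 477 °C → 477 + 273.15 = 750.15 K.
T_C = 16 °C → 16 + 273.15 = 289.15 K.
For reversible stages Q_m = Q_H·(T_m/T_H). Setting W₁ = Q_H(1 − T_m/T_H) equal to W₂ = Q_m(1 − T_C/T_m) = Q_H·(T_m − T_C)/T_H gives T_H − T_m = T_m − T_C, so T_m = (T_H + T_C)/2 = (750.15 + 289.15)/2 = 520 K.

T_m ≈ 520 K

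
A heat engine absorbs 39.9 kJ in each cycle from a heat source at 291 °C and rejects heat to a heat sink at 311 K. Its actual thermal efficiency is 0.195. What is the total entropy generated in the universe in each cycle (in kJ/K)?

ΔS_univ ≈ 0.03255 kJ/K

T_H = 291 °C → 291 + 273.15 = 564.15 K.
W = η·Q_H = 0.195 × 39.9 = 7.780 kJ, so Q_C = Q_H − W = 32.12 kJ.
Reservoir entropy changes: ΔS_H = −Q_H/T_H = −39.9/564.15 = -0.07073 kJ/K and ΔS_C = +Q_C/T_C = 32.12/311.00 = 0.1033 kJ/K.
ΔS_univ = −Q_H/T_H + Q_C/T_C = 0.03255 kJ/K (> 0, since η = 0.195 < η_Carnot = 0.449).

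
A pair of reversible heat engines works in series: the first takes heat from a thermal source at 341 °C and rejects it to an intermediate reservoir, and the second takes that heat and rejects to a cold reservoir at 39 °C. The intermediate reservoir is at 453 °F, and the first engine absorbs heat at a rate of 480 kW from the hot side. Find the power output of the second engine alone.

Ẇ₂ ≈ 152.3 kW

T_H = 341 °C → 341 + 273.15 = 614.15 K.
T_C = 39 °C → 39 + 273.15 = 312.15 K.
T_m = 453 °F → (453 − 32) × 5/9 = 233.89 °C = 507.04 K.
Heat entering the second stage: Q_m = Q_H·(T_m/T_H) = 480 × 507.04/614.15 = 396.3 kW.
Second-stage efficiency η₂ = 1 − T_C/T_m = 1 − 312.15/507.04 = 0.3844, so W₂ = η₂·Q_m = 152.3 kW.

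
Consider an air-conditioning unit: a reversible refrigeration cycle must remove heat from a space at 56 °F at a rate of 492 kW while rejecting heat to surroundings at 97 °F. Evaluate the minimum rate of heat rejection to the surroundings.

T_H = 97 °F → (97 − 32) × 5/9 = 36.11 °C = 309.26 K.
T_C = 56 °F → (56 − 32) × 5/9 = 13.33 °C = 286.48 K.
For a reversible cycle Q_H/Q_C = T_H/T_C, so Q_H = Q_C·T_H/T_C = 492 × 309.26/286.48 = 531 kW.

Q̇_H ≈ 531 kW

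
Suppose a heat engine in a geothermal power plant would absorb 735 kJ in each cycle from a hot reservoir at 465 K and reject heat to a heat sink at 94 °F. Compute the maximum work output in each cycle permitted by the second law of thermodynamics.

W_max ≈ 249 kJ

T_C = 94 °F → (94 − 32) × 5/9 = 34.44 °C = 307.59 K.
The second-law ceiling is the Carnot efficiency, η_max = 1 − T_C/T_H = 1 − 307.59/465.00 = 0.3385.
W_max = η_max · Q_H = 0.3385 × 735 = 249 kJ.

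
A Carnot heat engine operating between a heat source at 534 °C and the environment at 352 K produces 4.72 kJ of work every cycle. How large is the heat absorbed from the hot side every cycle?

Q_H ≈ 8.370 kJ

T_H = 534 °C → 534 + 273.15 = 807.15 K.
The Carnot efficiency is η = 1 − T_C/T_H = 1 − 352.00/807.15 = 0.5639.
Q_H = W/η = 4.72/0.5639 = 8.370 kJ.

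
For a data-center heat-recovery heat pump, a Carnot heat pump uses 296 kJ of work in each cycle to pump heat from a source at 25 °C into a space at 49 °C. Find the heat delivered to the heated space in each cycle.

T_H = 49 °C → 49 + 273.15 = 322.15 K.
T_C = 25 °C → 25 + 273.15 = 298.15 K.
For a reversible heat pump, COP_HP = T_H/(T_H − T_C) = 322.15/24.00 = 13.4229.
Q_H = COP_HP · W = 13.4229 × 296 = 3970 kJ.

Q_H ≈ 3970 kJ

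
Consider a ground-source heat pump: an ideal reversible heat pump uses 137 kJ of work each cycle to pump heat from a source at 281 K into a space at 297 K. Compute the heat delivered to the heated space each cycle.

COP_HP = T_H/(T_H − T_C) = 297.00/16.00 = 18.5625.
Q_H = COP_HP · W = 18.5625 × 137 = 2543 kJ.

Q_H ≈ 2543 kJ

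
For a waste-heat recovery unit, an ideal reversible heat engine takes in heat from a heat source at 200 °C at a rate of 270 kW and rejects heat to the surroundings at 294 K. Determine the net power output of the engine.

Ẇ ≈ 102 kW

T_H = 200 °C → 200 + 273.15 = 473.15 K.
η_rev = 1 − T_C/T_H = 1 − 294.00/473.15 = 0.3786.
W = η·Q_H = 0.3786 × 270 = 102 kW.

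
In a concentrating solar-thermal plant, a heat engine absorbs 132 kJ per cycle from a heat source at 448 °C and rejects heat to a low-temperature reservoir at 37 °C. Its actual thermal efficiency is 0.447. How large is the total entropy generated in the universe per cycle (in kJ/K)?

ΔS_univ ≈ 0.05232 kJ/K

T_H = 448 °C → 448 + 273.15 = 721.15 K.
T_C = 37 °C → 37 + 273.15 = 310.15 K.
W = η·Q_H = 0.447 × 132 = 59.00 kJ, so Q_C = Q_H − W = 73.00 kJ.
Reservoir entropy changes: ΔS_H = −Q_H/T_H = −132/721.15 = -0.1830 kJ/K and ΔS_C = +Q_C/T_C = 73.00/310.15 = 0.2354 kJ/K.
ΔS_univ = −Q_H/T_H + Q_C/T_C = 0.05232 kJ/K (> 0, since η = 0.447 < η_Carnot = 0.570).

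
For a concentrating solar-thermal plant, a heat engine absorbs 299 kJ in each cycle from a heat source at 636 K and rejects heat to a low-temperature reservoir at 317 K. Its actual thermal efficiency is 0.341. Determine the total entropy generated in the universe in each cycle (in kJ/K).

W = η·Q_H = 0.341 × 299 = 102.0 kJ, so Q_C = Q_H − W = 197.0 kJ.
Entropy balance on the reservoirs: −Q_H/T_H = -0.4701 kJ/K, +Q_C/T_C = 0.6216 kJ/K.
ΔS_univ = −Q_H/T_H + Q_C/T_C = 0.151 kJ/K (> 0, since η = 0.341 < η_Carnot = 0.502).

ΔS_univ ≈ 0.151 kJ/K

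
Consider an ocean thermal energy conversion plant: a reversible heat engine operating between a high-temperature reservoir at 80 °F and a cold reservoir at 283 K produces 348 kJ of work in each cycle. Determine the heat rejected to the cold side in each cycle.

Q_C ≈ 5856 kJ

T_H = 80 °F → (80 − 32) × 5/9 = 26.67 °C = 299.82 K.
Since the cycle is reversible, η = 1 − T_C/T_H = 1 − 283.00/299.82 = 0.0561.
Since Q_C/Q_H = T_C/T_H and Q_H = W/η, Q_C = W·T_C/(T_H − T_C) = 348 × 283.00/16.82 = 5856 kJ.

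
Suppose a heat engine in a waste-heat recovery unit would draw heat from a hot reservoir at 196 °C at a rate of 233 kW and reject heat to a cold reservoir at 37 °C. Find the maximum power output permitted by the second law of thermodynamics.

Ẇ_max ≈ 78.97 kW

T_H = 196 °C → 196 + 273.15 = 469.15 K.
T_C = 37 °C → 37 + 273.15 = 310.15 K.
By the Carnot theorem, η_max = 1 − T_C/T_H = 1 − 310.15/469.15 = 0.3389.
W_max = η_max · Q_H = 0.3389 × 233 = 78.97 kW.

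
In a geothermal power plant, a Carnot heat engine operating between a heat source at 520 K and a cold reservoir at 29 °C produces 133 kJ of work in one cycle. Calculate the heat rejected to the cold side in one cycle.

T_C = 29 °C → 29 + 273.15 = 302.15 K.
Since the cycle is reversible, η = 1 − T_C/T_H = 1 − 302.15/520.00 = 0.4189.
Since Q_C/Q_H = T_C/T_H and Q_H = W/η, Q_C = W·T_C/(T_H − T_C) = 133 × 302.15/217.85 = 184.5 kJ.

Q_C ≈ 184.5 kJ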